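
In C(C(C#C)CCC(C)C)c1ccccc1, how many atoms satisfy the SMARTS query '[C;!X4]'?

The query [C;!X4] means: aliphatic carbon that does not have four total connections.
Check the 15 heavy atoms by environment: 7× C (X4) → no; 2× C (X2) → match; 6× c (aromatic, X3) → no.
That gives 2 matching atoms.

2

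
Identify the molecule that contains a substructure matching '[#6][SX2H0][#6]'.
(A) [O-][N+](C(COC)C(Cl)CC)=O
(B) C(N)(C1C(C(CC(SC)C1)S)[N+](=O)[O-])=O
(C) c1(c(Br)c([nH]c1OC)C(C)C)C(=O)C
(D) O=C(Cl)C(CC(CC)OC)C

B

[#6][SX2H0][#6] describes an aliphatic sulfur bridging two carbons with no H on the sulfur (a thioether).
(A) has a methoxy ether (-OCH3) but the bridging atom is O, not S.
(B) contains a methylthio ether (-SCH3), which satisfies every atom and bond constraint.
(C) has a methoxy ether (-OCH3) but the bridging atom is O, not S.
(D) has a methoxy ether (-OCH3) but the bridging atom is O, not S.
So the answer is (B).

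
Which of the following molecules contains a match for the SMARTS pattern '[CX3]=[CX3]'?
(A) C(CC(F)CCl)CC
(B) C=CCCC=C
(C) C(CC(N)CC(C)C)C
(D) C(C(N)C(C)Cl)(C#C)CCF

B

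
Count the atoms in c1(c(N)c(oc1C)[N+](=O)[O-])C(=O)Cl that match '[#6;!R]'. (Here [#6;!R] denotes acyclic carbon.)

The query [#6;!R] means: carbon not in any ring.
Check the 13 heavy atoms by environment: 1× o (aromatic, in 5-ring) → no; 4× c (aromatic, in 5-ring) → no; 2× C (acyclic) → match; 2× O (acyclic) → no; 1× Cl (acyclic) → no; 1× N (acyclic) → no; 1× N (charge +1, acyclic) → no; 1× O (charge -1, acyclic) → no.
That gives 2 matching atoms.

2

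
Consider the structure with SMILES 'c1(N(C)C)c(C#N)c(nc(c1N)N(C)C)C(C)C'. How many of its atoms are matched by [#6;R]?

5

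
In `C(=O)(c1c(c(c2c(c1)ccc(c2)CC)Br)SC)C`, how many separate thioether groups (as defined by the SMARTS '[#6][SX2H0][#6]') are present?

[#6][SX2H0][#6] is the SMARTS for a thioether: an aliphatic sulfur bridging two carbons with no H on the sulfur.
Exactly one fragment in the molecule meets all constraints, giving 1 match.

1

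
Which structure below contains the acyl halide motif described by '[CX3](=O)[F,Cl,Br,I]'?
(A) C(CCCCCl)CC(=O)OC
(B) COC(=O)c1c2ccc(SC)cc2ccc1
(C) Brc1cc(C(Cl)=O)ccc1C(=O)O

C

[CX3](=O)[F,Cl,Br,I] describes a carbonyl carbon bonded to a halogen (an acyl halide).
(A) has a methyl-ester group (-C(=O)OCH3) but the carbonyl is bonded to -O-C, not to a halogen.
(B) has a methyl-ester group (-C(=O)OCH3) but the carbonyl is bonded to -O-C, not to a halogen.
(C) contains an acyl chloride (-C(=O)Cl), which satisfies every atom and bond constraint.
So the answer is (C).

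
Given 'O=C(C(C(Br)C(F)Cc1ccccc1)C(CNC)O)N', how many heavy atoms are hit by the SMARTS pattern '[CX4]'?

7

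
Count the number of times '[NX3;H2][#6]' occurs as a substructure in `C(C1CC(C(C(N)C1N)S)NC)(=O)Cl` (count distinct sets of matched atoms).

2

[NX3;H2][#6] is the SMARTS for a primary amine: a trivalent nitrogen with two H attached to carbon.
The molecule carries 2 separate instances of a primary amino group (-NH2) meeting every constraint; each maps to a distinct set of atoms, giving 2 matches.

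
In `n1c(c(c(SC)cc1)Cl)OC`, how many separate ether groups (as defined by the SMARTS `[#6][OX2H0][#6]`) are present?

[#6][OX2H0][#6] is the SMARTS for an ether: an aliphatic oxygen bridging two carbons with no H on the oxygen.
Exactly one fragment in the molecule meets all constraints, giving 1 match.

1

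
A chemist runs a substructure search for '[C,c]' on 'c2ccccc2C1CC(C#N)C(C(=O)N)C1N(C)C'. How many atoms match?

15

The query [C,c] means: comma = OR; matches aliphatic or aromatic carbon — same as #6.
Check the 19 heavy atoms by environment: 9× C → match; 6× c (aromatic) → match; 1× O → no; 3× N → no.
Summing the matching environments: 9 + 6 = 15 matching atoms.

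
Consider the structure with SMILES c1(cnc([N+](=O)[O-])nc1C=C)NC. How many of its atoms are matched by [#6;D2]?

2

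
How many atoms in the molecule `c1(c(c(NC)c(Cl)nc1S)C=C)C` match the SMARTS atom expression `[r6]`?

Check the 13 heavy atoms by environment: 1× n (aromatic, in 6-ring) → match; 5× c (aromatic, in 6-ring) → match; 1× S (acyclic) → no; 4× C (acyclic) → no; 1× Cl (acyclic) → no; 1× N (acyclic) → no.
Summing the matching environments: 1 + 5 = 6 matching atoms.

6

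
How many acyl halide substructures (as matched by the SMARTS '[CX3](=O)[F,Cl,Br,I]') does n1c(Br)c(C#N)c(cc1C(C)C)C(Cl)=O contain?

1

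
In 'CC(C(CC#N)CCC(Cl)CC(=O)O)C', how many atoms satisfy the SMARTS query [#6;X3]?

1

Check the 15 heavy atoms by environment: 9× C (X4) → no; 1× Cl (X1) → no; 1× C (X3) → match; 1× O (X1) → no; 1× O (X2) → no; 1× C (X2) → no; 1× N (X1) → no.
That gives 1 matching atom.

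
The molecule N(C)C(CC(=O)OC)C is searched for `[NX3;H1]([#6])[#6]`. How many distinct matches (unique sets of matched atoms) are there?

[NX3;H1]([#6])[#6] is the SMARTS for a secondary amine: a trivalent nitrogen with one H, bonded to two carbons.
Exactly one fragment in the molecule meets all constraints, giving 1 match.

1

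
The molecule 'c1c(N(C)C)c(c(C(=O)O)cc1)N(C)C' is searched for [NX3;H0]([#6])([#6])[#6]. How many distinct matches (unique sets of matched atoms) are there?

2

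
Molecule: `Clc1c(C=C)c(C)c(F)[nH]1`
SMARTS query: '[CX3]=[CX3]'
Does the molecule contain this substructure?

Yes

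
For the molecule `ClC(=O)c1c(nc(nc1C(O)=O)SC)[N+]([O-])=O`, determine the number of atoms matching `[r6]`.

6

The query [r6] means: r6 matches atoms in a six-membered ring.
Check the 17 heavy atoms by environment: 2× n (aromatic, in 6-ring) → match; 4× c (aromatic, in 6-ring) → match; 3× C (acyclic) → no; 4× O (acyclic) → no; 1× N (charge +1, acyclic) → no; 1× O (charge -1, acyclic) → no; 1× Cl (acyclic) → no; 1× S (acyclic) → no.
Summing the matching environments: 2 + 4 = 6 matching atoms.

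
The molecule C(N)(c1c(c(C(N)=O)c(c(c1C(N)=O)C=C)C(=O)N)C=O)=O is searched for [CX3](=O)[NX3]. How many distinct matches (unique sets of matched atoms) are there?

[CX3](=O)[NX3] is the SMARTS for an amide: a carbonyl carbon bonded to a trivalent nitrogen.
The molecule carries 4 separate instances of a primary amide (-C(=O)NH2) meeting every constraint; each maps to a distinct set of atoms, giving 4 matches.

4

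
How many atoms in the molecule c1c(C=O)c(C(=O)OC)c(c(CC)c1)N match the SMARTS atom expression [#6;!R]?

The query [#6;!R] means: carbon not in any ring.
Check the 15 heavy atoms by environment: 6× c (aromatic, in 6-ring) → no; 5× C (acyclic) → match; 3× O (acyclic) → no; 1× N (acyclic) → no.
That gives 5 matching atoms.

5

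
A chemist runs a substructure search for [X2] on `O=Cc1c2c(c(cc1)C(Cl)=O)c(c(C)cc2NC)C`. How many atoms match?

0

The query [X2] means: any atom with exactly two total connections (bonds + H).
Check the 19 heavy atoms by environment: 10× c (aromatic, X3) → no; 2× C (X3) → no; 2× O (X1) → no; 1× Cl (X1) → no; 1× N (X3) → no; 3× C (X4) → no.
No environment satisfies the query, so 0 matching atoms.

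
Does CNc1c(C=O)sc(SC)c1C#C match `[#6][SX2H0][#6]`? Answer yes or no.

The pattern [#6][SX2H0][#6] describes an aliphatic sulfur bridging two carbons with no H on the sulfur — a thioether.
The molecule carries a methylthio ether (-SCH3), whose atoms satisfy every constraint of the query, so the pattern matches.

Yes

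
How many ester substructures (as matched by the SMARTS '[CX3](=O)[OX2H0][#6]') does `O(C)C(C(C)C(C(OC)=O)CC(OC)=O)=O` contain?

3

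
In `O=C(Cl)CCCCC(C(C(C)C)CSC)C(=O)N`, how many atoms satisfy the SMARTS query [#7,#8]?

3

The query [#7,#8] means: nitrogen or oxygen (comma = OR).
Check the 18 heavy atoms by environment: 13× C → no; 2× O → match; 1× N → match; 1× S → no; 1× Cl → no.
Summing the matching environments: 2 + 1 = 3 matching atoms.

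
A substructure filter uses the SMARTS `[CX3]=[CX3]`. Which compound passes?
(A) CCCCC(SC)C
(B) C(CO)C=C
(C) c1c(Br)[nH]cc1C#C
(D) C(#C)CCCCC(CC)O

B

[CX3]=[CX3] describes a non-aromatic C=C double bond between two sp2 carbons (an alkene).
(A) has an ethyl group (-CH2CH3) but its C-C bond is a single bond between CX4 carbons, not CX3=CX3.
(B) contains a vinyl group (-CH=CH2), which satisfies every atom and bond constraint.
(C) has an ethynyl group (-C#CH) but the C-C bond is a triple bond, not a double bond.
(D) has an ethynyl group (-C#CH) but the C-C bond is a triple bond, not a double bond.
So the answer is (B).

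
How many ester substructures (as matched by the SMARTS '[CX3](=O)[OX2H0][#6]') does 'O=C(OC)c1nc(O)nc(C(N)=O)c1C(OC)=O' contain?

2

[CX3](=O)[OX2H0][#6] is the SMARTS for an ester: a carbonyl carbon bonded to an oxygen that is itself bonded to carbon (no H on that O).
The molecule carries 2 separate instances of a methyl-ester group (-C(=O)OCH3) meeting every constraint; each maps to a distinct set of atoms, giving 2 matches.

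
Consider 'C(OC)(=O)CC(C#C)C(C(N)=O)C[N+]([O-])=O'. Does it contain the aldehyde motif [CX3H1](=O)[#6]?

The pattern [CX3H1](=O)[#6] describes an sp2 carbon with one H, double-bonded to O and single-bonded to carbon — an aldehyde.
The closest candidate here is a methyl-ester group (-C(=O)OCH3), but the carbonyl carbon has H0, not H1. No other fragment satisfies the full query, so there is no match.

No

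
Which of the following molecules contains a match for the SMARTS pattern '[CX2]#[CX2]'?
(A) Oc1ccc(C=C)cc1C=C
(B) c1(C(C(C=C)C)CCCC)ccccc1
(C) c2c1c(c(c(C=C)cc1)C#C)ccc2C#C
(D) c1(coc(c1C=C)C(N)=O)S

C

[CX2]#[CX2] describes a carbon-carbon triple bond (an alkyne).
(A) has a vinyl group (-CH=CH2) but the C=C is a double bond; both carbons are CX3, not CX2.
(B) has a vinyl group (-CH=CH2) but the C=C is a double bond; both carbons are CX3, not CX2.
(C) contains an ethynyl group (-C#CH), which satisfies every atom and bond constraint.
(D) has a vinyl group (-CH=CH2) but the C=C is a double bond; both carbons are CX3, not CX2.
So the answer is (C).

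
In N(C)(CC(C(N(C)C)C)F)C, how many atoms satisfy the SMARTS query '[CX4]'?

8

The query [CX4] means: C with X4: aliphatic carbon with exactly 4 total connections (bonds + H).
Check the 11 heavy atoms by environment: 8× C (X4) → match; 2× N (X3) → no; 1× F (X1) → no.
That gives 8 matching atoms.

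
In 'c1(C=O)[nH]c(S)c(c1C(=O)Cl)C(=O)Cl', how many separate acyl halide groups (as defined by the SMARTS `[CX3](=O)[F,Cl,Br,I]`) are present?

2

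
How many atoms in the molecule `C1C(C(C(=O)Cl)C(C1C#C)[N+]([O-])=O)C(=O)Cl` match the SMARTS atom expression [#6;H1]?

5

The query [#6;H1] means: any carbon bearing exactly one hydrogen.
Check the 16 heavy atoms by environment: 1× C (H2) → no; 5× C (H1) → match; 1× N (charge +1, H0) → no; 1× O (charge -1, H0) → no; 3× O (H0) → no; 3× C (H0) → no; 2× Cl (H0) → no.
That gives 5 matching atoms.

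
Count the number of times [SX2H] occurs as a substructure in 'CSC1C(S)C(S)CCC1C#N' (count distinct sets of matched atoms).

[SX2H] is the SMARTS for a thiol: an aliphatic sulfur with two connections, one being H.
The molecule carries 2 separate instances of a thiol (-SH) meeting every constraint; each maps to a distinct set of atoms, giving 2 matches.

2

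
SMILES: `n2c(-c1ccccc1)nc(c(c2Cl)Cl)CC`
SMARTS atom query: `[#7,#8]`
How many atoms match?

2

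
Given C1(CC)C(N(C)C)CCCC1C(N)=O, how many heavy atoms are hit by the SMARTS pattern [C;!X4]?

Check the 14 heavy atoms by environment: 10× C (X4) → no; 1× C (X3) → match; 1× O (X1) → no; 2× N (X3) → no.
That gives 1 matching atom.

1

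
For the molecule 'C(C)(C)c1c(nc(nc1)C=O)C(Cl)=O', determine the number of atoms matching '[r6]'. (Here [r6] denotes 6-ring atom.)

The query [r6] means: r6 matches atoms in a six-membered ring.
Check the 14 heavy atoms by environment: 2× n (aromatic, in 6-ring) → match; 4× c (aromatic, in 6-ring) → match; 5× C (acyclic) → no; 2× O (acyclic) → no; 1× Cl (acyclic) → no.
Summing the matching environments: 2 + 4 = 6 matching atoms.

6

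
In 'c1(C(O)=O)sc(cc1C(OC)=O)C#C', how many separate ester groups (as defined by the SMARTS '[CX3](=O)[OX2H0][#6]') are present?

1

[CX3](=O)[OX2H0][#6] is the SMARTS for an ester: a carbonyl carbon bonded to an oxygen that is itself bonded to carbon (no H on that O).
Exactly one fragment in the molecule meets all constraints, giving 1 match.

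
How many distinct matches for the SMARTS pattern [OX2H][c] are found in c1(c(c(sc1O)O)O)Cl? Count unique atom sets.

3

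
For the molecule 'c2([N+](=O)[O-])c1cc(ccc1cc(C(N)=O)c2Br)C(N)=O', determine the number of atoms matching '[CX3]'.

2

Check the 20 heavy atoms by environment: 10× c (aromatic, X3) → no; 1× N (charge +1, X3) → no; 1× O (charge -1, X1) → no; 3× O (X1) → no; 1× Br (X1) → no; 2× C (X3) → match; 2× N (X3) → no.
That gives 2 matching atoms.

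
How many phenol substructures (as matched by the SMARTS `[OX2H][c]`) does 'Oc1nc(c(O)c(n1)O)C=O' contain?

[OX2H][c] is the SMARTS for a phenol: a hydroxyl oxygen attached to an aromatic carbon.
The molecule carries 3 separate instances of a hydroxyl group (-OH) meeting every constraint; each maps to a distinct set of atoms, giving 3 matches.

3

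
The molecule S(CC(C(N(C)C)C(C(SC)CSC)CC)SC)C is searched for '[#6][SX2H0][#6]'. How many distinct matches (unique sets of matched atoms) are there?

4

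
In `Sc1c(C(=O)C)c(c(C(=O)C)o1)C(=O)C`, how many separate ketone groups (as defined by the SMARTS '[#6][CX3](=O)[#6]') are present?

3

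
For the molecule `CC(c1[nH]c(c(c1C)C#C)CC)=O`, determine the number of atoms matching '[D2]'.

The query [D2] means: atom with exactly two heavy-atom neighbours.
Check the 13 heavy atoms by environment: 1× n (aromatic, D2) → match; 4× c (aromatic, D3) → no; 2× C (D2) → match; 4× C (D1) → no; 1× C (D3) → no; 1× O (D1) → no.
Summing the matching environments: 1 + 2 = 3 matching atoms.

3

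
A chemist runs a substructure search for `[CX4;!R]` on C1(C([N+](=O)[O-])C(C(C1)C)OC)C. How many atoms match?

3

The query [CX4;!R] means: aliphatic carbon with four total connections, not in a ring.
Check the 12 heavy atoms by environment: 5× C (X4, in 5-ring) → no; 1× O (X2, acyclic) → no; 3× C (X4, acyclic) → match; 1× N (charge +1, X3, acyclic) → no; 1× O (charge -1, X1, acyclic) → no; 1× O (X1, acyclic) → no.
That gives 3 matching atoms.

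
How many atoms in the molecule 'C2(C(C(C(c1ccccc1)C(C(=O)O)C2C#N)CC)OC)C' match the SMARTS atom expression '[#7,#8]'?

4

The query [#7,#8] means: nitrogen or oxygen (comma = OR).
Check the 22 heavy atoms by environment: 12× C → no; 3× O → match; 6× c (aromatic) → no; 1× N → match.
Summing the matching environments: 3 + 1 = 4 matching atoms.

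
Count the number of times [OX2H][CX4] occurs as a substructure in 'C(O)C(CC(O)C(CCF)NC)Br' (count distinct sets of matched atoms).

2

[OX2H][CX4] is the SMARTS for an aliphatic alcohol: a hydroxyl oxygen bound to an sp3 (X4) carbon.
The molecule carries 2 separate instances of a hydroxyl group (-OH) meeting every constraint; each maps to a distinct set of atoms, giving 2 matches.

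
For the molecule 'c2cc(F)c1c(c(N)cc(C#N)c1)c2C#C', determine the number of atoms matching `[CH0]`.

2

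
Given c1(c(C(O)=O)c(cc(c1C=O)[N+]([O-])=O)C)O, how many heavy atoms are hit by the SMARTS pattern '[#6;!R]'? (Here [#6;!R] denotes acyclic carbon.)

3

The query [#6;!R] means: carbon not in any ring.
Check the 16 heavy atoms by environment: 6× c (aromatic, in 6-ring) → no; 3× C (acyclic) → match; 5× O (acyclic) → no; 1× N (charge +1, acyclic) → no; 1× O (charge -1, acyclic) → no.
That gives 3 matching atoms.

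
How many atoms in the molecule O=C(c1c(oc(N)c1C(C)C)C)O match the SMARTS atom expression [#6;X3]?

5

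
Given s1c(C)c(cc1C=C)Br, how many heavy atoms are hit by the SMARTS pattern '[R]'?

5

Check the 9 heavy atoms by environment: 1× s (aromatic, in 5-ring) → match; 4× c (aromatic, in 5-ring) → match; 1× Br (acyclic) → no; 3× C (acyclic) → no.
Summing the matching environments: 1 + 4 = 5 matching atoms.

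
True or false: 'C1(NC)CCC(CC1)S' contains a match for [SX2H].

True

The pattern [SX2H] describes an aliphatic sulfur with two connections, one being H — a thiol.
The molecule carries a thiol (-SH), whose atoms satisfy every constraint of the query, so the pattern matches.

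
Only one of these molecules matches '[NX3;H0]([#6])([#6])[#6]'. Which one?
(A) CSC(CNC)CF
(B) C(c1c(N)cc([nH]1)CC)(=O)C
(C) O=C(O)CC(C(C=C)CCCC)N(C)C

[NX3;H0]([#6])([#6])[#6] describes a trivalent nitrogen with no H, bonded to three carbons (a tertiary amine).
(A) has an N-methylamino group (-NHCH3) but the nitrogen still has one H (H1), not H0.
(B) has a primary amino group (-NH2) but the nitrogen has H2, not H0 with three carbons.
(C) contains a dimethylamino group (-N(CH3)2), which satisfies every atom and bond constraint.
So the answer is (C).

C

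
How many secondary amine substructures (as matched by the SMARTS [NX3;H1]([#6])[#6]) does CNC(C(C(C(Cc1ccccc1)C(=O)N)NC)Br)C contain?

[NX3;H1]([#6])[#6] is the SMARTS for a secondary amine: a trivalent nitrogen with one H, bonded to two carbons.
The molecule carries 2 separate instances of an N-methylamino group (-NHCH3) meeting every constraint; each maps to a distinct set of atoms, giving 2 matches.

2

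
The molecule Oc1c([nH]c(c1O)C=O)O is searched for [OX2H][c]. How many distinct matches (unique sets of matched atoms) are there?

[OX2H][c] is the SMARTS for a phenol: a hydroxyl oxygen attached to an aromatic carbon.
The molecule carries 3 separate instances of a hydroxyl group (-OH) meeting every constraint; each maps to a distinct set of atoms, giving 3 matches.

3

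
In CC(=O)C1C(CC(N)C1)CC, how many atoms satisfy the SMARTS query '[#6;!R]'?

4

The query [#6;!R] means: carbon not in any ring.
Check the 11 heavy atoms by environment: 5× C (in 5-ring) → no; 4× C (acyclic) → match; 1× O (acyclic) → no; 1× N (acyclic) → no.
That gives 4 matching atoms.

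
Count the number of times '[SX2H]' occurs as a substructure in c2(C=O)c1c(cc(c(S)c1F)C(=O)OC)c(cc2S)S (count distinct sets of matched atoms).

3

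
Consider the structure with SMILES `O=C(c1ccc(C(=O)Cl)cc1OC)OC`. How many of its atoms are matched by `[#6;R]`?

6

The query [#6;R] means: carbon that is part of a ring.
Check the 15 heavy atoms by environment: 6× c (aromatic, in 6-ring) → match; 4× O (acyclic) → no; 4× C (acyclic) → no; 1× Cl (acyclic) → no.
That gives 6 matching atoms.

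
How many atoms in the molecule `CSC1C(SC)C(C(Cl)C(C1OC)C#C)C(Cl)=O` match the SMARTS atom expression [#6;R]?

Check the 18 heavy atoms by environment: 6× C (in 6-ring) → match; 6× C (acyclic) → no; 2× O (acyclic) → no; 2× Cl (acyclic) → no; 2× S (acyclic) → no.
That gives 6 matching atoms.

6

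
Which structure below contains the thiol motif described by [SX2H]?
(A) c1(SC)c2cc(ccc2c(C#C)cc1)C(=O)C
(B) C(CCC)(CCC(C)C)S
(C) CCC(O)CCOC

B

[SX2H] describes an aliphatic sulfur with two connections, one being H (a thiol).
(A) has a methylthio ether (-SCH3) but the sulfur has H0 (bonded to two carbons), not H1.
(B) contains a thiol (-SH), which satisfies every atom and bond constraint.
(C) has a hydroxyl group (-OH) but it is an -OH, not an -SH.
So the answer is (B).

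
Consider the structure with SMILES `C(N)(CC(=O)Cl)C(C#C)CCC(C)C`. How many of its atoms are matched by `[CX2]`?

2

The query [CX2] means: C with X2: aliphatic carbon with exactly 2 total connections.
Check the 14 heavy atoms by environment: 8× C (X4) → no; 1× N (X3) → no; 2× C (X2) → match; 1× C (X3) → no; 1× O (X1) → no; 1× Cl (X1) → no.
That gives 2 matching atoms.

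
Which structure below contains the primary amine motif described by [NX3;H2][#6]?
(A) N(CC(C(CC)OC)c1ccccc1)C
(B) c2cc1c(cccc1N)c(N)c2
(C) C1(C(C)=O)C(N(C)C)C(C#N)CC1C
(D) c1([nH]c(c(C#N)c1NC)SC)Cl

[NX3;H2][#6] describes a trivalent nitrogen with two H attached to carbon (a primary amine).
(A) has an N-methylamino group (-NHCH3) but the nitrogen bears two carbons and only one H (H1), not H2.
(B) contains a primary amino group (-NH2), which satisfies every atom and bond constraint.
(C) has a dimethylamino group (-N(CH3)2) but the nitrogen has H0, not H2.
(D) has an N-methylamino group (-NHCH3) but the nitrogen bears two carbons and only one H (H1), not H2.
So the answer is (B).

B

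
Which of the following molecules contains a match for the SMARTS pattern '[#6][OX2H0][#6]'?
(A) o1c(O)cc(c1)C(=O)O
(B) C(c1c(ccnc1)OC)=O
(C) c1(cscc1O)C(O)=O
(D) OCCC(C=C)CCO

[#6][OX2H0][#6] describes an aliphatic oxygen bridging two carbons with no H on the oxygen (an ether).
(A) has a carboxylic acid group (-C(=O)OH) but the -OH oxygen has H1; the =O is OX1, not OX2.
(B) contains a methoxy ether (-OCH3), which satisfies every atom and bond constraint.
(C) has a carboxylic acid group (-C(=O)OH) but the -OH oxygen has H1; the =O is OX1, not OX2.
(D) has a hydroxyl group (-OH) but the oxygen has H1, not H0 bridging two carbons.
So the answer is (B).

B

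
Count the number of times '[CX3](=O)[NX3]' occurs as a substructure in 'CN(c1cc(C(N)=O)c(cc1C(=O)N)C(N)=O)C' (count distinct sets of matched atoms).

3

[CX3](=O)[NX3] is the SMARTS for an amide: a carbonyl carbon bonded to a trivalent nitrogen.
The molecule carries 3 separate instances of a primary amide (-C(=O)NH2) meeting every constraint; each maps to a distinct set of atoms, giving 3 matches.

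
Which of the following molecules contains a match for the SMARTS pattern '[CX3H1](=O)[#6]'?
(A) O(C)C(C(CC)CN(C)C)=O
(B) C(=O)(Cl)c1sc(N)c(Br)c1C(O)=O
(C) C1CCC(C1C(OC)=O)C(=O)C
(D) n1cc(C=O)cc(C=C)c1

[CX3H1](=O)[#6] describes an sp2 carbon with one H, double-bonded to O and single-bonded to carbon (an aldehyde).
(A) has a methyl-ester group (-C(=O)OCH3) but the carbonyl carbon has H0, not H1.
(B) has a carboxylic acid group (-C(=O)OH) but the carbonyl carbon has H0 and is bonded to O, not H1.
(C) has an acetyl/ketone group (-C(=O)CH3) but the carbonyl carbon has H0 (two carbon neighbours), not H1.
(D) contains an aldehyde (-CHO), which satisfies every atom and bond constraint.
So the answer is (D).

D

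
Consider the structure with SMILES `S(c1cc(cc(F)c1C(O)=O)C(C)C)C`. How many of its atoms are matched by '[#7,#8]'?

2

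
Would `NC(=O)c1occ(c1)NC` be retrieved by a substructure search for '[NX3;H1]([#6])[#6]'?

The pattern [NX3;H1]([#6])[#6] describes a trivalent nitrogen with one H, bonded to two carbons — a secondary amine.
The molecule carries an N-methylamino group (-NHCH3), whose atoms satisfy every constraint of the query, so the pattern matches.

Yes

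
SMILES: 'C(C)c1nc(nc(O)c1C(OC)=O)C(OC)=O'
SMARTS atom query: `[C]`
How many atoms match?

The query [C] means: uppercase C matches aliphatic (non-aromatic) carbon only.
Check the 17 heavy atoms by environment: 2× n (aromatic) → no; 4× c (aromatic) → no; 5× O → no; 6× C → match.
That gives 6 matching atoms.

6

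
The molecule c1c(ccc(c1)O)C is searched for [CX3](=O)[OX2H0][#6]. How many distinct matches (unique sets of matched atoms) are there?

0

[CX3](=O)[OX2H0][#6] is the SMARTS for an ester: a carbonyl carbon bonded to an oxygen that is itself bonded to carbon (no H on that O).
No fragment in the molecule satisfies every constraint, giving 0 matches.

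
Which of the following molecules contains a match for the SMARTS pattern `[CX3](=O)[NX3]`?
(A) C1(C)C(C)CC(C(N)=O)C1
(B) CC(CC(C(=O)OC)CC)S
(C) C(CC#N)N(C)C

A

[CX3](=O)[NX3] describes a carbonyl carbon bonded to a trivalent nitrogen (an amide).
(A) contains a primary amide (-C(=O)NH2), which satisfies every atom and bond constraint.
(B) has a methyl-ester group (-C(=O)OCH3) but the carbonyl is bonded to O, not to an NX3 nitrogen.
(C) has a nitrile (-C#N) but the nitrile N is NX1 (triple-bonded), not NX3.
So the answer is (A).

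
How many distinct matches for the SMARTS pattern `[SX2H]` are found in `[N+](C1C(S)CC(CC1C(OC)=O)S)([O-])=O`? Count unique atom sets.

[SX2H] is the SMARTS for a thiol: an aliphatic sulfur with two connections, one being H.
The molecule carries 2 separate instances of a thiol (-SH) meeting every constraint; each maps to a distinct set of atoms, giving 2 matches.

2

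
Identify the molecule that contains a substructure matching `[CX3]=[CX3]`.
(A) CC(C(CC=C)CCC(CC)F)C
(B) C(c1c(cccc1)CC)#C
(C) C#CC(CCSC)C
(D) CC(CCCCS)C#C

A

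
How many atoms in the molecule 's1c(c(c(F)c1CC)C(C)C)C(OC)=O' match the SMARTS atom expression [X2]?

2

The query [X2] means: any atom with exactly two total connections (bonds + H).
Check the 15 heavy atoms by environment: 1× s (aromatic, X2) → match; 4× c (aromatic, X3) → no; 6× C (X4) → no; 1× C (X3) → no; 1× O (X1) → no; 1× O (X2) → match; 1× F (X1) → no.
Summing the matching environments: 1 + 1 = 2 matching atoms.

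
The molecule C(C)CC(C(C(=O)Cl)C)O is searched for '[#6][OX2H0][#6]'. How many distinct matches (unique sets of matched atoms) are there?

0

[#6][OX2H0][#6] is the SMARTS for an ether: an aliphatic oxygen bridging two carbons with no H on the oxygen.
The molecule has a hydroxyl group (-OH), but the oxygen has H1, not H0 bridging two carbons; nothing else fits, so there are 0 matches.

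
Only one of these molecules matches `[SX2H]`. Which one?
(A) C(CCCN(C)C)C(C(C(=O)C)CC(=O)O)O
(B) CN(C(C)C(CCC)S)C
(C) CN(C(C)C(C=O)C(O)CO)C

B

[SX2H] describes an aliphatic sulfur with two connections, one being H (a thiol).
(A) has a hydroxyl group (-OH) but it is an -OH, not an -SH.
(B) contains a thiol (-SH), which satisfies every atom and bond constraint.
(C) has a hydroxyl group (-OH) but it is an -OH, not an -SH.
So the answer is (B).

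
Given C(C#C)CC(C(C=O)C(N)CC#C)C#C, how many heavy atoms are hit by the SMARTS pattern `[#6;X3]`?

The query [#6;X3] means: any carbon (aromatic or not) with three total connections.
Check the 15 heavy atoms by environment: 6× C (X4) → no; 6× C (X2) → no; 1× N (X3) → no; 1× C (X3) → match; 1× O (X1) → no.
That gives 1 matching atom.

1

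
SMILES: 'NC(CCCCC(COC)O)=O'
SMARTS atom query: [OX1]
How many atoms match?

The query [OX1] means: aliphatic oxygen with one total connection — typically a carbonyl =O or an oxide.
Check the 12 heavy atoms by environment: 7× C (X4) → no; 2× O (X2) → no; 1× C (X3) → no; 1× O (X1) → match; 1× N (X3) → no.
That gives 1 matching atom.

1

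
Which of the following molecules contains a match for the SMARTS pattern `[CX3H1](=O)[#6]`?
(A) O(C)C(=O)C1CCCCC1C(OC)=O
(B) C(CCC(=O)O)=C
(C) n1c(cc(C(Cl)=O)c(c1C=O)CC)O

[CX3H1](=O)[#6] describes an sp2 carbon with one H, double-bonded to O and single-bonded to carbon (an aldehyde).
(A) has a methyl-ester group (-C(=O)OCH3) but the carbonyl carbon has H0, not H1.
(B) has a carboxylic acid group (-C(=O)OH) but the carbonyl carbon has H0 and is bonded to O, not H1.
(C) contains an aldehyde (-CHO), which satisfies every atom and bond constraint.
So the answer is (C).

C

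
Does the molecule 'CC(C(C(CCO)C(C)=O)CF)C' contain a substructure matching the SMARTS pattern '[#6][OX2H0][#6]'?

No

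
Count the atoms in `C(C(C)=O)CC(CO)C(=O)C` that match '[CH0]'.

The query [CH0] means: aliphatic carbon with no attached hydrogen.
Check the 11 heavy atoms by environment: 3× C (H2) → no; 1× C (H1) → no; 2× C (H0) → match; 2× O (H0) → no; 2× C (H3) → no; 1× O (H1) → no.
That gives 2 matching atoms.

2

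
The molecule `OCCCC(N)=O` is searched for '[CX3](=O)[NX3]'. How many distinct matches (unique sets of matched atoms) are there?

1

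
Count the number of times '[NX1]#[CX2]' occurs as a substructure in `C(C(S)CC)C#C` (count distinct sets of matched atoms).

0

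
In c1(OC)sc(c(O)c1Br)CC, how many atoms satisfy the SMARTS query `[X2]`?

3

The query [X2] means: any atom with exactly two total connections (bonds + H).
Check the 11 heavy atoms by environment: 1× s (aromatic, X2) → match; 4× c (aromatic, X3) → no; 2× O (X2) → match; 1× Br (X1) → no; 3× C (X4) → no.
Summing the matching environments: 1 + 2 = 3 matching atoms.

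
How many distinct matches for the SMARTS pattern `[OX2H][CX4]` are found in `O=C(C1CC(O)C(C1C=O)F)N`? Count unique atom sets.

[OX2H][CX4] is the SMARTS for an aliphatic alcohol: a hydroxyl oxygen bound to an sp3 (X4) carbon.
Exactly one fragment in the molecule meets all constraints, giving 1 match.

1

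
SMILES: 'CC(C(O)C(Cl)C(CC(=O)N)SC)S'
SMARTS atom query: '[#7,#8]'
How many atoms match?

3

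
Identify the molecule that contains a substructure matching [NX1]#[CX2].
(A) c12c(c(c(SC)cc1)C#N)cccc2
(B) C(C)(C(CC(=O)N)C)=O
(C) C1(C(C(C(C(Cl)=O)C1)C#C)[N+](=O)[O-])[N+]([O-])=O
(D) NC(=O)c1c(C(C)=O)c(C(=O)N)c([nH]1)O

A

[NX1]#[CX2] describes a nitrogen triple-bonded to a two-connected carbon (a nitrile).
(A) contains a nitrile (-C#N), which satisfies every atom and bond constraint.
(B) has a primary amide (-C(=O)NH2) but the nitrogen is NX3, not NX1.
(C) has a nitro group (-[N+](=O)[O-]) but there is no C#N triple bond.
(D) has a primary amide (-C(=O)NH2) but the nitrogen is NX3, not NX1.
So the answer is (A).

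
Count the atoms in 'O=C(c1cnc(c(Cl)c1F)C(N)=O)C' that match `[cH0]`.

The query [cH0] means: aromatic carbon with no attached hydrogen (substituted or ring-fusion).
Check the 14 heavy atoms by environment: 1× n (aromatic, H0) → no; 1× c (aromatic, H1) → no; 4× c (aromatic, H0) → match; 1× Cl (H0) → no; 1× F (H0) → no; 2× C (H0) → no; 2× O (H0) → no; 1× N (H2) → no; 1× C (H3) → no.
That gives 4 matching atoms.

4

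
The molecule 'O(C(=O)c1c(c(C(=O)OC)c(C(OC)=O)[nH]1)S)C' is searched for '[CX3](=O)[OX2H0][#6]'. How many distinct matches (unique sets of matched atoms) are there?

[CX3](=O)[OX2H0][#6] is the SMARTS for an ester: a carbonyl carbon bonded to an oxygen that is itself bonded to carbon (no H on that O).
The molecule carries 3 separate instances of a methyl-ester group (-C(=O)OCH3) meeting every constraint; each maps to a distinct set of atoms, giving 3 matches.

3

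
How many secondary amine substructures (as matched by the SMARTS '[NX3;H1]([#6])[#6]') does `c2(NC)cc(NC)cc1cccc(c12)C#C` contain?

2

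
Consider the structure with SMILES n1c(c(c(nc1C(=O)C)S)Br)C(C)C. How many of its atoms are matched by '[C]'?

5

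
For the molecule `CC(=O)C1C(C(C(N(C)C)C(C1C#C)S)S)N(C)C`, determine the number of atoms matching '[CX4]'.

11

The query [CX4] means: C with X4: aliphatic carbon with exactly 4 total connections (bonds + H).
Check the 19 heavy atoms by environment: 11× C (X4) → match; 2× N (X3) → no; 2× S (X2) → no; 2× C (X2) → no; 1× C (X3) → no; 1× O (X1) → no.
That gives 11 matching atoms.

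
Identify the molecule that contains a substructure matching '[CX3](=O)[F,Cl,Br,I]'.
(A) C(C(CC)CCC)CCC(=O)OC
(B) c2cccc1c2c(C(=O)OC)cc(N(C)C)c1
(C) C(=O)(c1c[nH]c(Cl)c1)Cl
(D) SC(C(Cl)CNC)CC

C

[CX3](=O)[F,Cl,Br,I] describes a carbonyl carbon bonded to a halogen (an acyl halide).
(A) has a methyl-ester group (-C(=O)OCH3) but the carbonyl is bonded to -O-C, not to a halogen.
(B) has a methyl-ester group (-C(=O)OCH3) but the carbonyl is bonded to -O-C, not to a halogen.
(C) contains an acyl chloride (-C(=O)Cl), which satisfies every atom and bond constraint.
(D) has a chloro substituent but the Cl is not on a carbonyl carbon.
So the answer is (C).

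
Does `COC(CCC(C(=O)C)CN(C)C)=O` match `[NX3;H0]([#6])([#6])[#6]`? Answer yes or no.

The pattern [NX3;H0]([#6])([#6])[#6] describes a trivalent nitrogen with no H, bonded to three carbons — a tertiary amine.
The molecule carries a dimethylamino group (-N(CH3)2), whose atoms satisfy every constraint of the query, so the pattern matches.

Yes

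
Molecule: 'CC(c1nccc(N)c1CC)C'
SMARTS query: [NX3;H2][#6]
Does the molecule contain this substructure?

Yes

The pattern [NX3;H2][#6] describes a trivalent nitrogen with two H attached to carbon — a primary amine.
The molecule carries a primary amino group (-NH2), whose atoms satisfy every constraint of the query, so the pattern matches.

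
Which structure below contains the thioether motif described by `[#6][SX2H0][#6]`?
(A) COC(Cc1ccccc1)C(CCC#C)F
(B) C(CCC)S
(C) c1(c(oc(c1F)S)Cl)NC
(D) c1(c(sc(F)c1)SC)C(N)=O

D

[#6][SX2H0][#6] describes an aliphatic sulfur bridging two carbons with no H on the sulfur (a thioether).
(A) has a methoxy ether (-OCH3) but the bridging atom is O, not S.
(B) has a thiol (-SH) but the sulfur has H1, not H0 bridging two carbons.
(C) has a thiol (-SH) but the sulfur has H1, not H0 bridging two carbons.
(D) contains a methylthio ether (-SCH3), which satisfies every atom and bond constraint.
So the answer is (D).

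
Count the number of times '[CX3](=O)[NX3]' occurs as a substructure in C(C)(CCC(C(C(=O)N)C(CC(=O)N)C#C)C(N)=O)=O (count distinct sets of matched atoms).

3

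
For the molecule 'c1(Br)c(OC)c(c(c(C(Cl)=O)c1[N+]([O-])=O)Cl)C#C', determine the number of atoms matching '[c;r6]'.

6

The query [c;r6] means: aromatic carbon that belongs to a six-membered ring.
Check the 18 heavy atoms by environment: 6× c (aromatic, in 6-ring) → match; 1× N (charge +1, acyclic) → no; 1× O (charge -1, acyclic) → no; 3× O (acyclic) → no; 4× C (acyclic) → no; 2× Cl (acyclic) → no; 1× Br (acyclic) → no.
That gives 6 matching atoms.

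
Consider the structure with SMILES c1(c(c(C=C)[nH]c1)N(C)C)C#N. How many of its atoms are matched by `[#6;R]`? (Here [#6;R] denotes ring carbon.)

4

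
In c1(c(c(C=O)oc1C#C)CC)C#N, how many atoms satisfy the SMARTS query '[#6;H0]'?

6

The query [#6;H0] means: any carbon with no attached hydrogen.
Check the 13 heavy atoms by environment: 1× o (aromatic, H0) → no; 4× c (aromatic, H0) → match; 1× C (H2) → no; 1× C (H3) → no; 2× C (H1) → no; 1× O (H0) → no; 2× C (H0) → match; 1× N (H0) → no.
Summing the matching environments: 4 + 2 = 6 matching atoms.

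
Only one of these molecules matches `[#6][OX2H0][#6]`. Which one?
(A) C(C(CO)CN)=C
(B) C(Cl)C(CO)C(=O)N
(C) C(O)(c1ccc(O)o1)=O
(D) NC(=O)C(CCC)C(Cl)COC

D

[#6][OX2H0][#6] describes an aliphatic oxygen bridging two carbons with no H on the oxygen (an ether).
(A) has a hydroxyl group (-OH) but the oxygen has H1, not H0 bridging two carbons.
(B) has a hydroxyl group (-OH) but the oxygen has H1, not H0 bridging two carbons.
(C) has a carboxylic acid group (-C(=O)OH) but the -OH oxygen has H1; the =O is OX1, not OX2.
(D) contains a methoxy ether (-OCH3), which satisfies every atom and bond constraint.
So the answer is (D).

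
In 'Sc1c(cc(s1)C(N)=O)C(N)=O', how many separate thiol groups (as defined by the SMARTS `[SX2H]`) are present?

1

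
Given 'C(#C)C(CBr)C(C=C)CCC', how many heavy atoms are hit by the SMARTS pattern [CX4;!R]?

Check the 11 heavy atoms by environment: 6× C (X4, acyclic) → match; 1× Br (X1, acyclic) → no; 2× C (X3, acyclic) → no; 2× C (X2, acyclic) → no.
That gives 6 matching atoms.

6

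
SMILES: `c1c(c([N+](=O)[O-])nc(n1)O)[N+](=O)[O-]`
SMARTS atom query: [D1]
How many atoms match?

The query [D1] means: atom with exactly one heavy-atom neighbour (degree 1).
Check the 13 heavy atoms by environment: 2× n (aromatic, D2) → no; 3× c (aromatic, D3) → no; 1× c (aromatic, D2) → no; 2× N (charge +1, D3) → no; 2× O (charge -1, D1) → match; 3× O (D1) → match.
Summing the matching environments: 2 + 3 = 5 matching atoms.

5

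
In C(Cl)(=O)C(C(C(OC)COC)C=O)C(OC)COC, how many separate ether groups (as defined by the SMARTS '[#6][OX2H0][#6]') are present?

4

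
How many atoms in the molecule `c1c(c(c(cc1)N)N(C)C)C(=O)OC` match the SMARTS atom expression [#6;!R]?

4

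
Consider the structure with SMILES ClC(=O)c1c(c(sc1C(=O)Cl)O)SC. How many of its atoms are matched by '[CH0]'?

2

The query [CH0] means: aliphatic carbon with no attached hydrogen.
Check the 14 heavy atoms by environment: 1× s (aromatic, H0) → no; 4× c (aromatic, H0) → no; 1× S (H0) → no; 1× C (H3) → no; 1× O (H1) → no; 2× C (H0) → match; 2× O (H0) → no; 2× Cl (H0) → no.
That gives 2 matching atoms.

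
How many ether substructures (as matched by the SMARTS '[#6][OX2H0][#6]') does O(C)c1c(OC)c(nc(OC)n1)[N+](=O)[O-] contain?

3

[#6][OX2H0][#6] is the SMARTS for an ether: an aliphatic oxygen bridging two carbons with no H on the oxygen.
The molecule carries 3 separate instances of a methoxy ether (-OCH3) meeting every constraint; each maps to a distinct set of atoms, giving 3 matches.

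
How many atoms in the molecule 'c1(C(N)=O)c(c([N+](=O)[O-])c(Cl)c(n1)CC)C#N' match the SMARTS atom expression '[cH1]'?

0

The query [cH1] means: aromatic carbon bearing exactly one hydrogen.
Check the 17 heavy atoms by environment: 1× n (aromatic, H0) → no; 5× c (aromatic, H0) → no; 1× C (H2) → no; 1× C (H3) → no; 2× C (H0) → no; 2× O (H0) → no; 1× N (H2) → no; 1× N (H0) → no; 1× N (charge +1, H0) → no; 1× O (charge -1, H0) → no; 1× Cl (H0) → no.
No environment satisfies the query, so 0 matching atoms.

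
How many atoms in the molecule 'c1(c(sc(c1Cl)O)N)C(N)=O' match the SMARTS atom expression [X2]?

2

Check the 11 heavy atoms by environment: 1× s (aromatic, X2) → match; 4× c (aromatic, X3) → no; 1× Cl (X1) → no; 2× N (X3) → no; 1× O (X2) → match; 1× C (X3) → no; 1× O (X1) → no.
Summing the matching environments: 1 + 1 = 2 matching atoms.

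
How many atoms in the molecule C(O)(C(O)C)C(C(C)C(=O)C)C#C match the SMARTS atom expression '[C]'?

10

The query [C] means: uppercase C matches aliphatic (non-aromatic) carbon only.
Check the 13 heavy atoms by environment: 10× C → match; 3× O → no.
That gives 10 matching atoms.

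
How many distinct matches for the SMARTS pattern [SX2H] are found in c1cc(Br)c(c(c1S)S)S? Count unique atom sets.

3

[SX2H] is the SMARTS for a thiol: an aliphatic sulfur with two connections, one being H.
The molecule carries 3 separate instances of a thiol (-SH) meeting every constraint; each maps to a distinct set of atoms, giving 3 matches.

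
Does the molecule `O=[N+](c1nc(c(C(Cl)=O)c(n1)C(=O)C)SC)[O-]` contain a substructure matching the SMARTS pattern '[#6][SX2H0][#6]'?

The pattern [#6][SX2H0][#6] describes an aliphatic sulfur bridging two carbons with no H on the sulfur — a thioether.
The molecule carries a methylthio ether (-SCH3), whose atoms satisfy every constraint of the query, so the pattern matches.

Yes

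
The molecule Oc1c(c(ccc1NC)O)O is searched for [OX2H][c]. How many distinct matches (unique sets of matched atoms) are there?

3

[OX2H][c] is the SMARTS for a phenol: a hydroxyl oxygen attached to an aromatic carbon.
The molecule carries 3 separate instances of a hydroxyl group (-OH) meeting every constraint; each maps to a distinct set of atoms, giving 3 matches.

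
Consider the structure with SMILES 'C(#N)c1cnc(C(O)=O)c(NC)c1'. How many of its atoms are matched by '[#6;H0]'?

The query [#6;H0] means: any carbon with no attached hydrogen.
Check the 13 heavy atoms by environment: 1× n (aromatic, H0) → no; 3× c (aromatic, H0) → match; 2× c (aromatic, H1) → no; 2× C (H0) → match; 1× N (H0) → no; 1× N (H1) → no; 1× C (H3) → no; 1× O (H0) → no; 1× O (H1) → no.
Summing the matching environments: 3 + 2 = 5 matching atoms.

5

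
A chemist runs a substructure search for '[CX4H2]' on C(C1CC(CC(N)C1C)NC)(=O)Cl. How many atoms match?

The query [CX4H2] means: sp3 carbon (X4) with exactly two hydrogens.
Check the 13 heavy atoms by environment: 4× C (H1, X4) → no; 2× C (H2, X4) → match; 1× N (H1, X3) → no; 2× C (H3, X4) → no; 1× C (H0, X3) → no; 1× O (H0, X1) → no; 1× Cl (H0, X1) → no; 1× N (H2, X3) → no.
That gives 2 matching atoms.

2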